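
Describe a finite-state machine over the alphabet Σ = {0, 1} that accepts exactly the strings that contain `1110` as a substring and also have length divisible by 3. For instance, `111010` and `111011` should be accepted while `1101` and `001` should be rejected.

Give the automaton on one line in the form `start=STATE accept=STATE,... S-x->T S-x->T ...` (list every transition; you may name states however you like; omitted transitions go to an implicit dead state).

start=q0 accept=q14 q0-0->q1 q0-1->q2 q1-0->q3 q1-1->q4 q2-0->q3 q2-1->q5 q3-0->q0 q3-1->q6 q4-0->q0 q4-1->q7 q5-0->q0 q5-1->q8 q6-0->q1 q6-1->q9 q7-0->q1 q7-1->q10 q8-0->q11 q8-1->q10 q9-0->q3 q9-1->q12 q10-0->q13 q10-1->q12 q11-0->q13 q11-1->q13 q12-0->q14 q12-1->q8 q13-0->q14 q13-1->q14 q14-0->q11 q14-1->q11

Build one automaton per condition and run them in lockstep. The first has 5 states tracking whether and how much of `1110` has been seen; the second has 3 states tracking the input length modulo 3. A product state is a pair (one from each), accepting exactly when both do.
With 15 states:
          0    1  
>  q0     q1   q2 
   q1     q3   q4 
   q2     q3   q5 
   q3     q0   q6 
   q4     q0   q7 
   q5     q0   q8 
   q6     q1   q9 
   q7     q1  q10 
   q8    q11  q10 
   q9     q3  q12 
   q10   q13  q12 
   q11   q13  q13 
   q12   q14   q8 
   q13   q14  q14 
 * q14   q11  q11 
(> = start, * = accepting)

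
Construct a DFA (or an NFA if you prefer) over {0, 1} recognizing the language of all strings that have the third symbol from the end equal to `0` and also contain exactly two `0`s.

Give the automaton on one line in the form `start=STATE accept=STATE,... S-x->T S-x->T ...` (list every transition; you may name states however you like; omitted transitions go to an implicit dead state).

start=S0 accept=S5,S6,S8 S0-0->S1 S0-1->S0 S1-0->S2 S1-1->S3 S2-0->S4 S2-1->S5 S3-0->S6 S3-1->S7 S4-0->S4 S4-1->S4 S5-0->S4 S5-1->S8 S6-0->S4 S6-1->S9 S7-0->S10 S7-1->S7 S8-0->S4 S8-1->S4 S9-0->S4 S9-1->S8 S10-0->S4 S10-1->S9

Build one automaton per condition and run them in lockstep. One (15 states) tracks the last 3 symbols read; the other (4 states) tracks the count of `0`s, saturating at 3. Each combined state is a pair, one component from each; accept when both components accept. After merging equivalent states the machine shrinks.
11 states suffice.
          0    1  
>  S0     S1   S0 
   S1     S2   S3 
   S2     S4   S5 
   S3     S6   S7 
   S4     S4   S4 
 * S5     S4   S8 
 * S6     S4   S9 
   S7    S10   S7 
 * S8     S4   S4 
   S9     S4   S8 
   S10    S4   S9 
(> = start, * = accepting)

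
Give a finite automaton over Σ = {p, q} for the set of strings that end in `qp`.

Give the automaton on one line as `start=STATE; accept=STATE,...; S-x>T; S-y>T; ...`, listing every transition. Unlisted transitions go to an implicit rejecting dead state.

start=A; accept=C; A-p>A; A-q>B; B-p>C; B-q>B; C-p>A; C-q>B

Remember how much of `qp` the current input suffix matches. State A means no match yet; B means the last symbol is `q`; C means the last 2 symbols are `qp`. Only C accepts. On a mismatch, fall back to the longest proper suffix that is still a prefix of `qp`.
3 states suffice.
       p  q 
>  A   A  B 
   B   C  B 
 * C   A  B 
(> = start, * = accepting)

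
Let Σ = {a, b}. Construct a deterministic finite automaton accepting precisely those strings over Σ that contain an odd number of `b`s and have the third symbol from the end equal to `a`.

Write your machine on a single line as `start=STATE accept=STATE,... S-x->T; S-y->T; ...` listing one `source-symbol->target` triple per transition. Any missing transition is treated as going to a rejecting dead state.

Run two small machines in parallel and take their product. The first has 2 states tracking the count of `b`s modulo 2; the second has 15 states tracking the last 3 symbols read. A product state is a pair (one from each), accepting exactly when both do.
With 23 states:
          a    b  
>  s0     s1   s2 
   s1     s3   s4 
   s2     s5   s6 
   s3     s7   s8 
   s4     s9  s10 
   s5    s11  s12 
   s6    s13  s14 
   s7     s7   s8 
 * s8     s9  s10 
 * s9    s11  s12 
   s10   s13  s14 
   s11   s15  s16 
   s12   s17  s18 
   s13   s19  s20 
   s14   s21  s22 
 * s15   s15  s16 
   s16   s17  s18 
   s17   s19  s20 
 * s18   s21  s22 
   s19    s7   s8 
   s20    s9  s10 
   s21   s11  s12 
   s22   s13  s14 
(> = start, * = accepting)

start=s0; accept=s8,s9,s15,s18; s0-a->s1; s0-b->s2; s1-a->s3; s1-b->s4; s2-a->s5; s2-b->s6; s3-a->s7; s3-b->s8; s4-a->s9; s4-b->s10; s5-a->s11; s5-b->s12; s6-a->s13; s6-b->s14; s7-a->s7; s7-b->s8; s8-a->s9; s8-b->s10; s9-a->s11; s9-b->s12; s10-a->s13; s10-b->s14; s11-a->s15; s11-b->s16; s12-a->s17; s12-b->s18; s13-a->s19; s13-b->s20; s14-a->s21; s14-b->s22; s15-a->s15; s15-b->s16; s16-a->s17; s16-b->s18; s17-a->s19; s17-b->s20; s18-a->s21; s18-b->s22; s19-a->s7; s19-b->s8; s20-a->s9; s20-b->s10; s21-a->s11; s21-b->s12; s22-a->s13; s22-b->s14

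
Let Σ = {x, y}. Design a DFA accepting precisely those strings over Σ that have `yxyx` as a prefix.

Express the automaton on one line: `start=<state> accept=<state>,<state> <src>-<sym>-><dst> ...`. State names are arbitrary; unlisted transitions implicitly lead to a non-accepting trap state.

Check the first 4 symbols one by one: q0 through q3 record how many have matched `yxyx` so far; any wrong symbol goes to the dead state q5. After all 4 match we enter the accepting sink q4.
A 6-state machine:
        x   y  
>  q0   q5  q1 
   q1   q2  q5 
   q2   q5  q3 
   q3   q4  q5 
 * q4   q4  q4 
   q5   q5  q5 
(> = start, * = accepting)

start=q0 accept=q4 q0-x->q5 q0-y->q1 q1-x->q2 q1-y->q5 q2-x->q5 q2-y->q3 q3-x->q4 q3-y->q5 q4-x->q4 q4-y->q4 q5-x->q5 q5-y->q5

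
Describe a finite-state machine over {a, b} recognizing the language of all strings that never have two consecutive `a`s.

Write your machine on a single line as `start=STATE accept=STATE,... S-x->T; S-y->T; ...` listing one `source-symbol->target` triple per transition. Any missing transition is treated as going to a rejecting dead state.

start=s0; accept=s0,s1; s0-a->s1; s0-b->s0; s1-a->s2; s1-b->s0; s2-a->s2; s2-b->s2

Track partial matches of the forbidden pattern `aa`. State s2 is a dead state reached once `aa` has occurred; every other state accepts. s0 means no part of `aa` is currently matched.
        a   b  
>* s0   s1  s0 
 * s1   s2  s0 
   s2   s2  s2 
(> = start, * = accepting)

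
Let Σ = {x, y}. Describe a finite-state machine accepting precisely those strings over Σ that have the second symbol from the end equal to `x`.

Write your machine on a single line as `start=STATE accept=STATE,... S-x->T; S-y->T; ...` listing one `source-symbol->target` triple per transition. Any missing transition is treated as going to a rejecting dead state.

Because acceptance depends on a position counted from the end, the machine has to buffer the most recent 2 symbols. Make each state the string of the last up-to-2 symbols read; on input `x` shift the window left and append `x`. Accept when the buffered window has length 2 and begins with `x`.
        x   y  
>  q0   q1  q2 
   q1   q3  q4 
   q2   q5  q6 
 * q3   q3  q4 
 * q4   q5  q6 
   q5   q3  q4 
   q6   q5  q6 
(> = start, * = accepting)

start=q0; accept=q3,q4; q0-x->q1; q0-y->q2; q1-x->q3; q1-y->q4; q2-x->q5; q2-y->q6; q3-x->q3; q3-y->q4; q4-x->q5; q4-y->q6; q5-x->q3; q5-y->q4; q6-x->q5; q6-y->q6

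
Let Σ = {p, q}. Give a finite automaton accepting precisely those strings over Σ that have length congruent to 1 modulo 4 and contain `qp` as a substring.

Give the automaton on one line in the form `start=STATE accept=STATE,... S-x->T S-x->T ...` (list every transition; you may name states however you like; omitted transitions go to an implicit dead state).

start=s0 accept=s11 s0-p->s1 s0-q->s2 s1-p->s3 s1-q->s4 s2-p->s5 s2-q->s4 s3-p->s6 s3-q->s7 s4-p->s8 s4-q->s7 s5-p->s8 s5-q->s8 s6-p->s0 s6-q->s9 s7-p->s10 s7-q->s9 s8-p->s10 s8-q->s10 s9-p->s11 s9-q->s2 s10-p->s11 s10-q->s11 s11-p->s5 s11-q->s5

Handle the two conditions separately and then intersect. One (4 states) tracks the input length modulo 4; the other (3 states) tracks whether and how much of `qp` has been seen. Each combined state is a pair, one component from each; accept when both components accept.
          p    q  
>  s0     s1   s2 
   s1     s3   s4 
   s2     s5   s4 
   s3     s6   s7 
   s4     s8   s7 
   s5     s8   s8 
   s6     s0   s9 
   s7    s10   s9 
   s8    s10  s10 
   s9    s11   s2 
   s10   s11  s11 
 * s11    s5   s5 
(> = start, * = accepting)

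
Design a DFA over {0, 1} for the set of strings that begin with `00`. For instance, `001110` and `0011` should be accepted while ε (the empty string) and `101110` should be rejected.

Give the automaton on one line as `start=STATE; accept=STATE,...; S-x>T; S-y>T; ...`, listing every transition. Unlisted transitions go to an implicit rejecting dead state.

start=q0; accept=q2; q0-0>q1; q0-1>q3; q1-0>q2; q1-1>q3; q2-0>q2; q2-1>q2; q3-0>q3; q3-1>q3

Walk along `00` while the input agrees: from q0 take `0` to q1, and so on. Any deviation drops to the rejecting sink q3. Once q2 is reached the prefix is confirmed and every continuation is accepted.
4 states suffice.
        0   1  
>  q0   q1  q3 
   q1   q2  q3 
 * q2   q2  q2 
   q3   q3  q3 
(> = start, * = accepting)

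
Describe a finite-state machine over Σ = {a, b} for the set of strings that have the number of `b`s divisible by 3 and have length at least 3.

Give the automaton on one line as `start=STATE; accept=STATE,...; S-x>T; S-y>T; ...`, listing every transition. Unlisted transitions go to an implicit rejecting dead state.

Run two small machines in parallel and take their product. The first has 3 states tracking the count of `b`s modulo 3; the second has 5 states tracking the input length, saturating at 4. A product state is a pair (one from each), accepting exactly when both do.
With 12 states:
          a    b  
>  s0     s1   s2 
   s1     s3   s4 
   s2     s4   s5 
   s3     s6   s7 
   s4     s7   s8 
   s5     s8   s6 
 * s6     s9  s10 
   s7    s10  s11 
   s8    s11   s9 
 * s9     s9  s10 
   s10   s10  s11 
   s11   s11   s9 
(> = start, * = accepting)

start=s0; accept=s6,s9; s0-a>s1; s0-b>s2; s1-a>s3; s1-b>s4; s2-a>s4; s2-b>s5; s3-a>s6; s3-b>s7; s4-a>s7; s4-b>s8; s5-a>s8; s5-b>s6; s6-a>s9; s6-b>s10; s7-a>s10; s7-b>s11; s8-a>s11; s8-b>s9; s9-a>s9; s9-b>s10; s10-a>s10; s10-b>s11; s11-a>s11; s11-b>s9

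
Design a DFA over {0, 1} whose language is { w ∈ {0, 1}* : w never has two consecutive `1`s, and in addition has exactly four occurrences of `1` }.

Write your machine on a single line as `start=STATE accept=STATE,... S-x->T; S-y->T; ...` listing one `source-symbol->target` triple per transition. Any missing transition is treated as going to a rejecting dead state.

Handle the two conditions separately and then intersect. One (3 states) tracks partial matches of the forbidden pattern `11`; the other (6 states) tracks the count of `1`s, saturating at 5. Each combined state is a pair, one component from each; accept when both components accept. Equivalent product states are then merged.
A 9-state machine:
        0   1  
>  S0   S0  S1 
   S1   S2  S3 
   S2   S2  S4 
   S3   S3  S3 
   S4   S5  S3 
   S5   S5  S6 
   S6   S7  S3 
   S7   S7  S8 
 * S8   S8  S3 
(> = start, * = accepting)

start=S0; accept=S8; S0-0->S0; S0-1->S1; S1-0->S2; S1-1->S3; S2-0->S2; S2-1->S4; S3-0->S3; S3-1->S3; S4-0->S5; S4-1->S3; S5-0->S5; S5-1->S6; S6-0->S7; S6-1->S3; S7-0->S7; S7-1->S8; S8-0->S8; S8-1->S3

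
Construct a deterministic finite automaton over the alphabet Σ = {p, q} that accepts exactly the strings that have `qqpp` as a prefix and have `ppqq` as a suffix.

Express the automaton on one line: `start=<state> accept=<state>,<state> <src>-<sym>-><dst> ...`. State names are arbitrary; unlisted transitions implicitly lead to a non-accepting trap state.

Build one automaton per condition and run them in lockstep. One (6 states) tracks whether the input so far still matches the prefix `qqpp`; the other (5 states) tracks how much of the suffix `ppqq` has currently been matched. Each combined state is a pair, one component from each; accept when both components accept. Minimizing collapses redundant product states.
With 10 states:
       p  q 
>  A   B  C 
   B   B  B 
   C   B  D 
   D   E  B 
   E   F  B 
   F   F  G 
   G   H  I 
   H   F  J 
 * I   H  J 
   J   H  J 
(> = start, * = accepting)

start=A accept=I A-p->B A-q->C B-p->B B-q->B C-p->B C-q->D D-p->E D-q->B E-p->F E-q->B F-p->F F-q->G G-p->H G-q->I H-p->F H-q->J I-p->H I-q->J J-p->H J-q->J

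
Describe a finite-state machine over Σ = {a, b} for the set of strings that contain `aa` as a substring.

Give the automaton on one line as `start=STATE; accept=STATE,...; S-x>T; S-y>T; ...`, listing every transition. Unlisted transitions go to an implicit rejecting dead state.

start=S0; accept=S2; S0-a>S1; S0-b>S0; S1-a>S2; S1-b>S0; S2-a>S2; S2-b>S2

Track how much of `aa` has been matched so far: state S0 is no progress, S2 is the absorbing accept state reached once `aa` has occurred. Intermediate states record partial matches; on a mismatch, fall back to the longest reusable overlap.
With 3 states:
        a   b  
>  S0   S1  S0 
   S1   S2  S0 
 * S2   S2  S2 
(> = start, * = accepting)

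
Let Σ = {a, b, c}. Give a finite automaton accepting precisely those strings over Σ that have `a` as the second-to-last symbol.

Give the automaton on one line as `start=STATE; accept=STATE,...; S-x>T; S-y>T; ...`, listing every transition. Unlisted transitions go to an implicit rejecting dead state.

start=S0; accept=S4,S5,S6; S0-a>S1; S0-b>S2; S0-c>S3; S1-a>S4; S1-b>S5; S1-c>S6; S2-a>S7; S2-b>S8; S2-c>S9; S3-a>S10; S3-b>S11; S3-c>S12; S4-a>S4; S4-b>S5; S4-c>S6; S5-a>S7; S5-b>S8; S5-c>S9; S6-a>S10; S6-b>S11; S6-c>S12; S7-a>S4; S7-b>S5; S7-c>S6; S8-a>S7; S8-b>S8; S8-c>S9; S9-a>S10; S9-b>S11; S9-c>S12; S10-a>S4; S10-b>S5; S10-c>S6; S11-a>S7; S11-b>S8; S11-c>S9; S12-a>S10; S12-b>S11; S12-c>S12

A DFA must remember the last 2 symbols (since which symbol is second-to-last isn't known until the input ends). Use one state per possible window of the last ≤2 symbols; accept from those whose window starts with `a`.
A 13-state machine:
          a    b    c  
>  S0     S1   S2   S3 
   S1     S4   S5   S6 
   S2     S7   S8   S9 
   S3    S10  S11  S12 
 * S4     S4   S5   S6 
 * S5     S7   S8   S9 
 * S6    S10  S11  S12 
   S7     S4   S5   S6 
   S8     S7   S8   S9 
   S9    S10  S11  S12 
   S10    S4   S5   S6 
   S11    S7   S8   S9 
   S12   S10  S11  S12 
(> = start, * = accepting)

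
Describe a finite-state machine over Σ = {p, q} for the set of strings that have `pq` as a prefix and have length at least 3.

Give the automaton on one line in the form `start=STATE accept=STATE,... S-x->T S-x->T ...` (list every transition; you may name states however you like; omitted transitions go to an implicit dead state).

start=s0 accept=s4 s0-p->s1 s0-q->s2 s1-p->s2 s1-q->s3 s2-p->s2 s2-q->s2 s3-p->s4 s3-q->s4 s4-p->s4 s4-q->s4

Handle the two conditions separately and then intersect. One (4 states) tracks whether the input so far still matches the prefix `pq`; the other (5 states) tracks the input length, saturating at 4. Each combined state is a pair, one component from each; accept when both components accept. After merging equivalent states the machine shrinks.
        p   q  
>  s0   s1  s2 
   s1   s2  s3 
   s2   s2  s2 
   s3   s4  s4 
 * s4   s4  s4 
(> = start, * = accepting)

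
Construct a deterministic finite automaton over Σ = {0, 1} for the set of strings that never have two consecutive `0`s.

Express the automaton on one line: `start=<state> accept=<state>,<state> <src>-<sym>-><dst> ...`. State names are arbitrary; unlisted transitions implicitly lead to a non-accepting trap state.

This is the complement of 'contains `00`'. Use the same substring-matching states — s0 through s2 holding how much of `00` has just been matched — but flip the accepting set: everything except the trap s2 accepts.
With 3 states:
        0   1  
>* s0   s1  s0 
 * s1   s2  s0 
   s2   s2  s2 
(> = start, * = accepting)

start=s0 accept=s0,s1 s0-0->s1 s0-1->s0 s1-0->s2 s1-1->s0 s2-0->s2 s2-1->s2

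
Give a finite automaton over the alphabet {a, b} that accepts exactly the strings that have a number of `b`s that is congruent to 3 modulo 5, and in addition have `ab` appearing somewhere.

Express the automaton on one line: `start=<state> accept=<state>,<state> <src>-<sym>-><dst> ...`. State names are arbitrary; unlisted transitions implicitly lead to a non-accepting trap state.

start=S0 accept=S9 S0-a->S1 S0-b->S2 S1-a->S1 S1-b->S3 S2-a->S4 S2-b->S5 S3-a->S3 S3-b->S6 S4-a->S4 S4-b->S6 S5-a->S7 S5-b->S8 S6-a->S6 S6-b->S9 S7-a->S7 S7-b->S9 S8-a->S10 S8-b->S11 S9-a->S9 S9-b->S12 S10-a->S10 S10-b->S12 S11-a->S13 S11-b->S0 S12-a->S12 S12-b->S14 S13-a->S13 S13-b->S14 S14-a->S14 S14-b->S3

Handle the two conditions separately and then intersect. One (5 states) tracks the count of `b`s modulo 5; the other (3 states) tracks whether and how much of `ab` has been seen. Each combined state is a pair, one component from each; accept when both components accept.
A 15-state machine:
          a    b  
>  S0     S1   S2 
   S1     S1   S3 
   S2     S4   S5 
   S3     S3   S6 
   S4     S4   S6 
   S5     S7   S8 
   S6     S6   S9 
   S7     S7   S9 
   S8    S10  S11 
 * S9     S9  S12 
   S10   S10  S12 
   S11   S13   S0 
   S12   S12  S14 
   S13   S13  S14 
   S14   S14   S3 
(> = start, * = accepting)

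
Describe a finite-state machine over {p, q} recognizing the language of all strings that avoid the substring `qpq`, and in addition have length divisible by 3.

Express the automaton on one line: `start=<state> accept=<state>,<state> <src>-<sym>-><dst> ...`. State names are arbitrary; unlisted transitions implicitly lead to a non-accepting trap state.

start=A accept=A,G,H A-p->B A-q->C B-p->D B-q->E C-p->F C-q->E D-p->A D-q->G E-p->H E-q->G F-p->A F-q->I G-p->J G-q->C H-p->B H-q->I I-p->I I-q->I J-p->D J-q->I

Run two small machines in parallel and take their product. The first has 4 states tracking partial matches of the forbidden pattern `qpq`; the second has 3 states tracking the input length modulo 3. A product state is a pair (one from each), accepting exactly when both do. Equivalent product states are then merged.
A 10-state machine:
       p  q 
>* A   B  C 
   B   D  E 
   C   F  E 
   D   A  G 
   E   H  G 
   F   A  I 
 * G   J  C 
 * H   B  I 
   I   I  I 
   J   D  I 
(> = start, * = accepting)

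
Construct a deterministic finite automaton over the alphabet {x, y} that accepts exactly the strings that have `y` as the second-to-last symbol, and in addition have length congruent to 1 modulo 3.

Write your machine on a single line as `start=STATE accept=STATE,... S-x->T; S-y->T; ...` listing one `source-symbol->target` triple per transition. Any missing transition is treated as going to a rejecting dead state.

Build one automaton per condition and run them in lockstep. The first has 7 states tracking the last 2 symbols read; the second has 3 states tracking the input length modulo 3. A product state is a pair (one from each), accepting exactly when both do. Minimizing collapses redundant product states.
A 5-state machine:
        x   y  
>  s0   s1  s1 
   s1   s2  s2 
   s2   s0  s3 
   s3   s4  s4 
 * s4   s2  s2 
(> = start, * = accepting)

start=s0; accept=s4; s0-x->s1; s0-y->s1; s1-x->s2; s1-y->s2; s2-x->s0; s2-y->s3; s3-x->s4; s3-y->s4; s4-x->s2; s4-y->s2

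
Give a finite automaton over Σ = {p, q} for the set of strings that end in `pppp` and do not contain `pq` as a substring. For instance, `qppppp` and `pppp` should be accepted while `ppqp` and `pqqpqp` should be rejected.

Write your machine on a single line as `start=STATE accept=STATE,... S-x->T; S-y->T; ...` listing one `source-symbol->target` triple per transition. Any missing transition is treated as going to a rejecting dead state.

Build one automaton per condition and run them in lockstep. One (5 states) tracks how much of the suffix `pppp` has currently been matched; the other (3 states) tracks partial matches of the forbidden pattern `pq`. Each combined state is a pair, one component from each; accept when both components accept.
With 10 states:
        p   q  
>  s0   s1  s0 
   s1   s2  s3 
   s2   s4  s3 
   s3   s5  s3 
   s4   s6  s3 
   s5   s7  s3 
 * s6   s6  s3 
   s7   s8  s3 
   s8   s9  s3 
   s9   s9  s3 
(> = start, * = accepting)

start=s0; accept=s6; s0-p->s1; s0-q->s0; s1-p->s2; s1-q->s3; s2-p->s4; s2-q->s3; s3-p->s5; s3-q->s3; s4-p->s6; s4-q->s3; s5-p->s7; s5-q->s3; s6-p->s6; s6-q->s3; s7-p->s8; s7-q->s3; s8-p->s9; s8-q->s3; s9-p->s9; s9-q->s3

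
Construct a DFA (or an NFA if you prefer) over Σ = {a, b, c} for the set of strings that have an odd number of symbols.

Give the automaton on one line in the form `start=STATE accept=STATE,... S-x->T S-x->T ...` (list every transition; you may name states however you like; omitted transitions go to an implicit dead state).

start=q0 accept=q1 q0-a->q1 q0-b->q1 q0-c->q1 q1-a->q0 q1-b->q0 q1-c->q0

Only the length mod 2 matters, so use a 2-cycle: from any state, every input symbol moves to the next state, wrapping q1 back to q0. Mark q1 accepting.
With 2 states:
        a   b   c  
>  q0   q1  q1  q1 
 * q1   q0  q0  q0 
(> = start, * = accepting)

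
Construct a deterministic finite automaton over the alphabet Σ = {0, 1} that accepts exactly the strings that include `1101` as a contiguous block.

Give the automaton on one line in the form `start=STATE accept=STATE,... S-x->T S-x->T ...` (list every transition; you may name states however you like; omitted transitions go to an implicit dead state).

Track how much of `1101` has been matched so far: state q0 is no progress, q4 is the absorbing accept state reached once `1101` has occurred. Intermediate states record partial matches; on a mismatch, fall back to the longest reusable overlap.
With 5 states:
        0   1  
>  q0   q0  q1 
   q1   q0  q2 
   q2   q3  q2 
   q3   q0  q4 
 * q4   q4  q4 
(> = start, * = accepting)

start=q0 accept=q4 q0-0->q0 q0-1->q1 q1-0->q0 q1-1->q2 q2-0->q3 q2-1->q2 q3-0->q0 q3-1->q4 q4-0->q4 q4-1->q4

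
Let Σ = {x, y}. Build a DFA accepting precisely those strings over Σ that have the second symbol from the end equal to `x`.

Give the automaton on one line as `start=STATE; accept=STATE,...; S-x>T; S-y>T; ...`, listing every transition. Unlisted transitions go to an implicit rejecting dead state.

Because acceptance depends on a position counted from the end, the machine has to buffer the most recent 2 symbols. Make each state the string of the last up-to-2 symbols read; on input `x` shift the window left and append `x`. Accept when the buffered window has length 2 and begins with `x`.
With 7 states:
        x   y  
>  q0   q1  q2 
   q1   q3  q4 
   q2   q5  q6 
 * q3   q3  q4 
 * q4   q5  q6 
   q5   q3  q4 
   q6   q5  q6 
(> = start, * = accepting)

start=q0; accept=q3,q4; q0-x>q1; q0-y>q2; q1-x>q3; q1-y>q4; q2-x>q5; q2-y>q6; q3-x>q3; q3-y>q4; q4-x>q5; q4-y>q6; q5-x>q3; q5-y>q4; q6-x>q5; q6-y>q6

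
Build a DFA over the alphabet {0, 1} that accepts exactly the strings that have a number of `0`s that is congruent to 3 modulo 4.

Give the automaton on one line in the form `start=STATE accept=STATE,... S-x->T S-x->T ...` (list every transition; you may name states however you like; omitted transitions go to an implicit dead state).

The only thing that matters is how many `0`s have appeared, reduced mod 4. Use one state per residue: S0 for 0, …, S3 for 3. Reading `0` moves to the next residue; anything else stays put. S3 is accepting.
A 4-state machine:
        0   1  
>  S0   S1  S0 
   S1   S2  S1 
   S2   S3  S2 
 * S3   S0  S3 
(> = start, * = accepting)

start=S0 accept=S3 S0-0->S1 S0-1->S0 S1-0->S2 S1-1->S1 S2-0->S3 S2-1->S2 S3-0->S0 S3-1->S3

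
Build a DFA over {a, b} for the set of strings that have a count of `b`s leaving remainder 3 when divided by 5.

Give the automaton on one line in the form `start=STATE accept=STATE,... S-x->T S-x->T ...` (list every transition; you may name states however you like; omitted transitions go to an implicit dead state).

start=S0 accept=S3 S0-a->S0 S0-b->S1 S1-a->S1 S1-b->S2 S2-a->S2 S2-b->S3 S3-a->S3 S3-b->S4 S4-a->S4 S4-b->S0

The only thing that matters is how many `b`s have appeared, reduced mod 5. Use one state per residue: S0 for 0, …, S4 for 4. Reading `b` moves to the next residue; anything else stays put. S3 is accepting.
        a   b  
>  S0   S0  S1 
   S1   S1  S2 
   S2   S2  S3 
 * S3   S3  S4 
   S4   S4  S0 
(> = start, * = accepting)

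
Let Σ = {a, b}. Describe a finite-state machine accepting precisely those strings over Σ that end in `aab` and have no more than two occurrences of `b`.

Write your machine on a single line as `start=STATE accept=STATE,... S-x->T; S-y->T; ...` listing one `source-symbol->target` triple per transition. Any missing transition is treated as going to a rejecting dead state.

Handle the two conditions separately and then intersect. The first has 4 states tracking how much of the suffix `aab` has currently been matched; the second has 4 states tracking the count of `b`s, saturating at 3. A product state is a pair (one from each), accepting exactly when both do. Equivalent product states are then merged.
With 9 states:
        a   b  
>  S0   S1  S2 
   S1   S3  S2 
   S2   S4  S5 
   S3   S3  S6 
   S4   S7  S5 
   S5   S5  S5 
 * S6   S4  S5 
   S7   S7  S8 
 * S8   S5  S5 
(> = start, * = accepting)

start=S0; accept=S6,S8; S0-a->S1; S0-b->S2; S1-a->S3; S1-b->S2; S2-a->S4; S2-b->S5; S3-a->S3; S3-b->S6; S4-a->S7; S4-b->S5; S5-a->S5; S5-b->S5; S6-a->S4; S6-b->S5; S7-a->S7; S7-b->S8; S8-a->S5; S8-b->S5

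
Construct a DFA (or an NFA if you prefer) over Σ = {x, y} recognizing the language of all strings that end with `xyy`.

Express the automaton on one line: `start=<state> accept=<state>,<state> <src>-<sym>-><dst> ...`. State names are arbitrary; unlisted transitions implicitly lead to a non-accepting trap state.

Let each state record the length of the longest suffix of the input read so far that is also a prefix of `xyy`. B means the last symbol is `x`; C means the last 2 symbols are `xy`; D means the last 3 symbols are `xyy`. Accept only at D, where the string currently ends in `xyy`.
With 4 states:
       x  y 
>  A   B  A 
   B   B  C 
   C   B  D 
 * D   B  A 
(> = start, * = accepting)

start=A accept=D A-x->B A-y->A B-x->B B-y->C C-x->B C-y->D D-x->B D-y->A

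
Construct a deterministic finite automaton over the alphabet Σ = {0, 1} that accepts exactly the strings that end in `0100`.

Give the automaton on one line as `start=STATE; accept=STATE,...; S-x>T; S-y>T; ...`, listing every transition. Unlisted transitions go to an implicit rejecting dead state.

Let each state record the length of the longest suffix of the input read so far that is also a prefix of `0100`. q1 means the last symbol is `0`; q2 means the last 2 symbols are `01`; q3 means the last 3 symbols are `010`; q4 means the last 4 symbols are `0100`. Accept only at q4, where the string currently ends in `0100`.
5 states suffice.
        0   1  
>  q0   q1  q0 
   q1   q1  q2 
   q2   q3  q0 
   q3   q4  q2 
 * q4   q1  q2 
(> = start, * = accepting)

start=q0; accept=q4; q0-0>q1; q0-1>q0; q1-0>q1; q1-1>q2; q2-0>q3; q2-1>q0; q3-0>q4; q3-1>q2; q4-0>q1; q4-1>q2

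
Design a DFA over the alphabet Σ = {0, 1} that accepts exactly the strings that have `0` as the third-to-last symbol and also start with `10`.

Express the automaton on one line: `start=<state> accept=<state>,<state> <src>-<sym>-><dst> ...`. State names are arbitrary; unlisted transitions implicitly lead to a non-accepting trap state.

start=q0 accept=q6,q7,q8,q9 q0-0->q1 q0-1->q2 q1-0->q1 q1-1->q1 q2-0->q3 q2-1->q1 q3-0->q4 q3-1->q5 q4-0->q6 q4-1->q7 q5-0->q8 q5-1->q9 q6-0->q6 q6-1->q7 q7-0->q8 q7-1->q9 q8-0->q4 q8-1->q5 q9-0->q3 q9-1->q10 q10-0->q3 q10-1->q10

Run two small machines in parallel and take their product. The first has 15 states tracking the last 3 symbols read; the second has 4 states tracking whether the input so far still matches the prefix `10`. A product state is a pair (one from each), accepting exactly when both do. After merging equivalent states the machine shrinks.
          0    1  
>  q0     q1   q2 
   q1     q1   q1 
   q2     q3   q1 
   q3     q4   q5 
   q4     q6   q7 
   q5     q8   q9 
 * q6     q6   q7 
 * q7     q8   q9 
 * q8     q4   q5 
 * q9     q3  q10 
   q10    q3  q10 
(> = start, * = accepting)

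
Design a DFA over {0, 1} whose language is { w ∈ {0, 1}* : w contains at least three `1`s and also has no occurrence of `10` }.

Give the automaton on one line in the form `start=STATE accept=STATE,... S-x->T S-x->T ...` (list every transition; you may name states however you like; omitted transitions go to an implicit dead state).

Run two small machines in parallel and take their product. One (5 states) tracks the count of `1`s, saturating at 4; the other (3 states) tracks partial matches of the forbidden pattern `10`. Each combined state is a pair, one component from each; accept when both components accept. After merging equivalent states the machine shrinks.
        0   1  
>  q0   q0  q1 
   q1   q2  q3 
   q2   q2  q2 
   q3   q2  q4 
 * q4   q2  q4 
(> = start, * = accepting)

start=q0 accept=q4 q0-0->q0 q0-1->q1 q1-0->q2 q1-1->q3 q2-0->q2 q2-1->q2 q3-0->q2 q3-1->q4 q4-0->q2 q4-1->q4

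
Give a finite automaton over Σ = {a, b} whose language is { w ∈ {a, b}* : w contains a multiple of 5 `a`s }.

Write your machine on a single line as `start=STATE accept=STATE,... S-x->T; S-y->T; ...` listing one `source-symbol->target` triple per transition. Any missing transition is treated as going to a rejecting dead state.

start=S0; accept=S0; S0-a->S1; S0-b->S0; S1-a->S2; S1-b->S1; S2-a->S3; S2-b->S2; S3-a->S4; S3-b->S3; S4-a->S0; S4-b->S4

Keep the running count of `a`s modulo 5: each `a` advances along the cycle S0 → S1 → S2 → S3 → S4 → S0 while other symbols loop. Accept at S0.
5 states suffice.
        a   b  
>* S0   S1  S0 
   S1   S2  S1 
   S2   S3  S2 
   S3   S4  S3 
   S4   S0  S4 
(> = start, * = accepting)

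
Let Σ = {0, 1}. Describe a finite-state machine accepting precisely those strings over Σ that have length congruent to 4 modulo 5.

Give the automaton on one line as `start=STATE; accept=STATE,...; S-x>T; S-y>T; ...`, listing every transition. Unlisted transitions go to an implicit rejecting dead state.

Only the length mod 5 matters, so use a 5-cycle: from any state, every input symbol moves to the next state, wrapping E back to A. Mark E accepting.
       0  1 
>  A   B  B 
   B   C  C 
   C   D  D 
   D   E  E 
 * E   A  A 
(> = start, * = accepting)

start=A; accept=E; A-0>B; A-1>B; B-0>C; B-1>C; C-0>D; C-1>D; D-0>E; D-1>E; E-0>A; E-1>A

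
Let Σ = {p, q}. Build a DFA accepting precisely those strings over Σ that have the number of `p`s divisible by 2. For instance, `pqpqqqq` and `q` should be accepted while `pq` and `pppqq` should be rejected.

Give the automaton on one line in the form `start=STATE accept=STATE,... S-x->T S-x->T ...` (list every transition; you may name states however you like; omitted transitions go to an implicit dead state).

start=A accept=A A-p->B A-q->A B-p->A B-q->B

Keep the running count of `p`s modulo 2: each `p` advances along the cycle A → B → A while other symbols loop. Accept at A.
2 states suffice.
       p  q 
>* A   B  A 
   B   A  B 
(> = start, * = accepting)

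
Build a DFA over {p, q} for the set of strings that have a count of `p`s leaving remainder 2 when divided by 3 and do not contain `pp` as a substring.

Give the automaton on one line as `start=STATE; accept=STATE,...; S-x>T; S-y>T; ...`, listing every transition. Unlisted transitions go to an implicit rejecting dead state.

Run two small machines in parallel and take their product. One (3 states) tracks the count of `p`s modulo 3; the other (3 states) tracks partial matches of the forbidden pattern `pp`. Each combined state is a pair, one component from each; accept when both components accept. After merging equivalent states the machine shrinks.
        p   q  
>  S0   S1  S0 
   S1   S2  S3 
   S2   S2  S2 
   S3   S4  S3 
 * S4   S2  S5 
 * S5   S6  S5 
   S6   S2  S0 
(> = start, * = accepting)

start=S0; accept=S4,S5; S0-p>S1; S0-q>S0; S1-p>S2; S1-q>S3; S2-p>S2; S2-q>S2; S3-p>S4; S3-q>S3; S4-p>S2; S4-q>S5; S5-p>S6; S5-q>S5; S6-p>S2; S6-q>S0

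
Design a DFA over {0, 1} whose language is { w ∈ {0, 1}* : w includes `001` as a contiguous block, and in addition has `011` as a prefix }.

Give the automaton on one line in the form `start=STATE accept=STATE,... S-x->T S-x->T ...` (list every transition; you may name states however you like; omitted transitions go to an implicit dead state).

start=S0 accept=S7 S0-0->S1 S0-1->S2 S1-0->S2 S1-1->S3 S2-0->S2 S2-1->S2 S3-0->S2 S3-1->S4 S4-0->S5 S4-1->S4 S5-0->S6 S5-1->S4 S6-0->S6 S6-1->S7 S7-0->S7 S7-1->S7

Build one automaton per condition and run them in lockstep. The first has 4 states tracking whether and how much of `001` has been seen; the second has 5 states tracking whether the input so far still matches the prefix `011`. A product state is a pair (one from each), accepting exactly when both do. After merging equivalent states the machine shrinks.
8 states suffice.
        0   1  
>  S0   S1  S2 
   S1   S2  S3 
   S2   S2  S2 
   S3   S2  S4 
   S4   S5  S4 
   S5   S6  S4 
   S6   S6  S7 
 * S7   S7  S7 
(> = start, * = accepting)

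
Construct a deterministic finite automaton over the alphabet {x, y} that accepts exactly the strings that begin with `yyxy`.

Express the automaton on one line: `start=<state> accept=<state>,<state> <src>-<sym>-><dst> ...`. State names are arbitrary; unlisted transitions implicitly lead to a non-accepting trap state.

start=q0 accept=q4 q0-x->q5 q0-y->q1 q1-x->q5 q1-y->q2 q2-x->q3 q2-y->q5 q3-x->q5 q3-y->q4 q4-x->q4 q4-y->q4 q5-x->q5 q5-y->q5

Check the first 4 symbols one by one: q0 through q3 record how many have matched `yyxy` so far; any wrong symbol goes to the dead state q5. After all 4 match we enter the accepting sink q4.
With 6 states:
        x   y  
>  q0   q5  q1 
   q1   q5  q2 
   q2   q3  q5 
   q3   q5  q4 
 * q4   q4  q4 
   q5   q5  q5 
(> = start, * = accepting)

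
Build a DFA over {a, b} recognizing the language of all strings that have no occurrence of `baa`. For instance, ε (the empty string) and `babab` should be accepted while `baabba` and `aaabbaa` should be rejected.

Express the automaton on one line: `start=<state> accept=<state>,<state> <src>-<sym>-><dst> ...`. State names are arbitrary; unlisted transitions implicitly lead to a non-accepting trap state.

Track partial matches of the forbidden pattern `baa`. State q3 is a dead state reached once `baa` has occurred; every other state accepts. q0 means no part of `baa` is currently matched.
With 4 states:
        a   b  
>* q0   q0  q1 
 * q1   q2  q1 
 * q2   q3  q1 
   q3   q3  q3 
(> = start, * = accepting)

start=q0 accept=q0,q1,q2 q0-a->q0 q0-b->q1 q1-a->q2 q1-b->q1 q2-a->q3 q2-b->q1 q3-a->q3 q3-b->q3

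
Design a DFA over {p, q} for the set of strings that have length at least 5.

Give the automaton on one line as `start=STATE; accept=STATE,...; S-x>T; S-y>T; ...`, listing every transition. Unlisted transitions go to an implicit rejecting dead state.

start=A; accept=F,G; A-p>B; A-q>B; B-p>C; B-q>C; C-p>D; C-q>D; D-p>E; D-q>E; E-p>F; E-q>F; F-p>G; F-q>G; G-p>G; G-q>G

Count input length up to 6: every symbol moves from A toward G, which means 'more than 5' and absorbs. Accept from {F, G}.
7 states suffice.
       p  q 
>  A   B  B 
   B   C  C 
   C   D  D 
   D   E  E 
   E   F  F 
 * F   G  G 
 * G   G  G 
(> = start, * = accepting)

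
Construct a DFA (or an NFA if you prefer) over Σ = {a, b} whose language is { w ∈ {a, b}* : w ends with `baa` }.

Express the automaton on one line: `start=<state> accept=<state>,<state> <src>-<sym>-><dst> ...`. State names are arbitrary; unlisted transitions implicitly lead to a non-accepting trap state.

start=q0 accept=q3 q0-a->q0 q0-b->q1 q1-a->q2 q1-b->q1 q2-a->q3 q2-b->q1 q3-a->q0 q3-b->q1

Remember how much of `baa` the current input suffix matches. State q0 means no match yet; q1 means the last symbol is `b`; q2 means the last 2 symbols are `ba`; q3 means the last 3 symbols are `baa`. Only q3 accepts. On a mismatch, fall back to the longest proper suffix that is still a prefix of `baa`.
With 4 states:
        a   b  
>  q0   q0  q1 
   q1   q2  q1 
   q2   q3  q1 
 * q3   q0  q1 
(> = start, * = accepting)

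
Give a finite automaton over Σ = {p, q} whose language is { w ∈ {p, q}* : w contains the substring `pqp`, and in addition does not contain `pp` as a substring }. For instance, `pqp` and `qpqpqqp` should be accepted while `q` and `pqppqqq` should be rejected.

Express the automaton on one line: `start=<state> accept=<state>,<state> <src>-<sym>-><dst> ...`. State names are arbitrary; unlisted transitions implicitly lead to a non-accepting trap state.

start=s0 accept=s5,s8 s0-p->s1 s0-q->s0 s1-p->s2 s1-q->s3 s2-p->s2 s2-q->s4 s3-p->s5 s3-q->s0 s4-p->s6 s4-q->s7 s5-p->s6 s5-q->s8 s6-p->s6 s6-q->s6 s7-p->s2 s7-q->s7 s8-p->s5 s8-q->s8

Build one automaton per condition and run them in lockstep. The first has 4 states tracking whether and how much of `pqp` has been seen; the second has 3 states tracking partial matches of the forbidden pattern `pp`. A product state is a pair (one from each), accepting exactly when both do.
        p   q  
>  s0   s1  s0 
   s1   s2  s3 
   s2   s2  s4 
   s3   s5  s0 
   s4   s6  s7 
 * s5   s6  s8 
   s6   s6  s6 
   s7   s2  s7 
 * s8   s5  s8 
(> = start, * = accepting)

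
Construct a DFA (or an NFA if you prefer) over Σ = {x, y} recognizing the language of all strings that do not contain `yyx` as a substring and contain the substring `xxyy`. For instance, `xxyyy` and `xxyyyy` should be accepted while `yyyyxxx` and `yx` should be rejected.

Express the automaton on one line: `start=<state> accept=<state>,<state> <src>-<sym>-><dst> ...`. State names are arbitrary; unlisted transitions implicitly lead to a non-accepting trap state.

Run two small machines in parallel and take their product. The first has 4 states tracking partial matches of the forbidden pattern `yyx`; the second has 5 states tracking whether and how much of `xxyy` has been seen. A product state is a pair (one from each), accepting exactly when both do. After merging equivalent states the machine shrinks.
       x  y 
>  A   B  C 
   B   D  C 
   C   B  E 
   D   D  F 
   E   E  E 
   F   B  G 
 * G   E  G 
(> = start, * = accepting)

start=A accept=G A-x->B A-y->C B-x->D B-y->C C-x->B C-y->E D-x->D D-y->F E-x->E E-y->E F-x->B F-y->G G-x->E G-y->G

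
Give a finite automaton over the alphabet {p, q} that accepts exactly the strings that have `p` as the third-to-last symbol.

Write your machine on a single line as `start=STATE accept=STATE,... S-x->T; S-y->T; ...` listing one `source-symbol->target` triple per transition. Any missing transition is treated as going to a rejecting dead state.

start=s0; accept=s7,s8,s9,s10; s0-p->s1; s0-q->s2; s1-p->s3; s1-q->s4; s2-p->s5; s2-q->s6; s3-p->s7; s3-q->s8; s4-p->s9; s4-q->s10; s5-p->s11; s5-q->s12; s6-p->s13; s6-q->s14; s7-p->s7; s7-q->s8; s8-p->s9; s8-q->s10; s9-p->s11; s9-q->s12; s10-p->s13; s10-q->s14; s11-p->s7; s11-q->s8; s12-p->s9; s12-q->s10; s13-p->s11; s13-q->s12; s14-p->s13; s14-q->s14

A DFA must remember the last 3 symbols (since which symbol is third-to-last isn't known until the input ends). Use one state per possible window of the last ≤3 symbols; accept from those whose window starts with `p`.
With 15 states:
          p    q  
>  s0     s1   s2 
   s1     s3   s4 
   s2     s5   s6 
   s3     s7   s8 
   s4     s9  s10 
   s5    s11  s12 
   s6    s13  s14 
 * s7     s7   s8 
 * s8     s9  s10 
 * s9    s11  s12 
 * s10   s13  s14 
   s11    s7   s8 
   s12    s9  s10 
   s13   s11  s12 
   s14   s13  s14 
(> = start, * = accepting)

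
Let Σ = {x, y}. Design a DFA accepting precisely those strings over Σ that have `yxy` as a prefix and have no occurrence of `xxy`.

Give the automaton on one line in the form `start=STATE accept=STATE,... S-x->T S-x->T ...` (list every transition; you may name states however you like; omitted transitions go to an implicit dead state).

Handle the two conditions separately and then intersect. The first has 5 states tracking whether the input so far still matches the prefix `yxy`; the second has 4 states tracking partial matches of the forbidden pattern `xxy`. A product state is a pair (one from each), accepting exactly when both do. Minimizing collapses redundant product states.
7 states suffice.
        x   y  
>  S0   S1  S2 
   S1   S1  S1 
   S2   S3  S1 
   S3   S1  S4 
 * S4   S5  S4 
 * S5   S6  S4 
 * S6   S6  S1 
(> = start, * = accepting)

start=S0 accept=S4,S5,S6 S0-x->S1 S0-y->S2 S1-x->S1 S1-y->S1 S2-x->S3 S2-y->S1 S3-x->S1 S3-y->S4 S4-x->S5 S4-y->S4 S5-x->S6 S5-y->S4 S6-x->S6 S6-y->S1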